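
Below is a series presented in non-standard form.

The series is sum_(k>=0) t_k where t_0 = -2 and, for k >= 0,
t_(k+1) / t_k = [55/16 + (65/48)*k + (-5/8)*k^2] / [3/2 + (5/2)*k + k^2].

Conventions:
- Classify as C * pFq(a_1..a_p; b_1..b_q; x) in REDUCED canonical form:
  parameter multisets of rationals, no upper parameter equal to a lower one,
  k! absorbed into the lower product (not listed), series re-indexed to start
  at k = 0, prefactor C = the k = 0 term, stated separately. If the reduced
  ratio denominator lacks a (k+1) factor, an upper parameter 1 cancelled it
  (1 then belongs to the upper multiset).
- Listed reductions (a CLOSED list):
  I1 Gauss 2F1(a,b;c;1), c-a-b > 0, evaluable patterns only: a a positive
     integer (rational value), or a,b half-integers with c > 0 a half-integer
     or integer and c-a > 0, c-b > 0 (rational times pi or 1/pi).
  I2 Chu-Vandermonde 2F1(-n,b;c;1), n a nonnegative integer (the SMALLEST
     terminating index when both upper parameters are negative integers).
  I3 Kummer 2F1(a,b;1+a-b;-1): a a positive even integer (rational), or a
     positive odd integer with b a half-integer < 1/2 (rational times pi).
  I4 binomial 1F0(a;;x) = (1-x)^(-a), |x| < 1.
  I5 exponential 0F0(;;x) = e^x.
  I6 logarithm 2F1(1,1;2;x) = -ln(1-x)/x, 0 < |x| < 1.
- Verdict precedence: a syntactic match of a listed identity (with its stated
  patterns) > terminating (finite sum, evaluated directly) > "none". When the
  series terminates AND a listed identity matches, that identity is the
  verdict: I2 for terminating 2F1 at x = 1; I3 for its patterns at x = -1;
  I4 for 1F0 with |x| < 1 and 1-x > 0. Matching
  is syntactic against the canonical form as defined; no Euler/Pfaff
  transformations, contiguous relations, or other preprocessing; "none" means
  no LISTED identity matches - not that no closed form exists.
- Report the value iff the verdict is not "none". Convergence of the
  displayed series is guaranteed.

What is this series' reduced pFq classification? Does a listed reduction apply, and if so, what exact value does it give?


Classification (C = -2): 1F0 with upper {-11/3}, lower {-}, argument x = -5/8. Verdict: binomial (I4) matches (the 1F0 binomial series: exponent 11/3, x = -5/8). Sum: (-2) * (13/8)^(11/3).

Structural cue: with t_0 = -2, factor the ratio over Q (C = -2, x = -5/8): negated roots = parameters.
Ratio: r(k) = (-5/8) * (k-11/3) / [(k+1)] - poly over poly, x = (-5/8) from leading terms; C = -2 at k = 0.


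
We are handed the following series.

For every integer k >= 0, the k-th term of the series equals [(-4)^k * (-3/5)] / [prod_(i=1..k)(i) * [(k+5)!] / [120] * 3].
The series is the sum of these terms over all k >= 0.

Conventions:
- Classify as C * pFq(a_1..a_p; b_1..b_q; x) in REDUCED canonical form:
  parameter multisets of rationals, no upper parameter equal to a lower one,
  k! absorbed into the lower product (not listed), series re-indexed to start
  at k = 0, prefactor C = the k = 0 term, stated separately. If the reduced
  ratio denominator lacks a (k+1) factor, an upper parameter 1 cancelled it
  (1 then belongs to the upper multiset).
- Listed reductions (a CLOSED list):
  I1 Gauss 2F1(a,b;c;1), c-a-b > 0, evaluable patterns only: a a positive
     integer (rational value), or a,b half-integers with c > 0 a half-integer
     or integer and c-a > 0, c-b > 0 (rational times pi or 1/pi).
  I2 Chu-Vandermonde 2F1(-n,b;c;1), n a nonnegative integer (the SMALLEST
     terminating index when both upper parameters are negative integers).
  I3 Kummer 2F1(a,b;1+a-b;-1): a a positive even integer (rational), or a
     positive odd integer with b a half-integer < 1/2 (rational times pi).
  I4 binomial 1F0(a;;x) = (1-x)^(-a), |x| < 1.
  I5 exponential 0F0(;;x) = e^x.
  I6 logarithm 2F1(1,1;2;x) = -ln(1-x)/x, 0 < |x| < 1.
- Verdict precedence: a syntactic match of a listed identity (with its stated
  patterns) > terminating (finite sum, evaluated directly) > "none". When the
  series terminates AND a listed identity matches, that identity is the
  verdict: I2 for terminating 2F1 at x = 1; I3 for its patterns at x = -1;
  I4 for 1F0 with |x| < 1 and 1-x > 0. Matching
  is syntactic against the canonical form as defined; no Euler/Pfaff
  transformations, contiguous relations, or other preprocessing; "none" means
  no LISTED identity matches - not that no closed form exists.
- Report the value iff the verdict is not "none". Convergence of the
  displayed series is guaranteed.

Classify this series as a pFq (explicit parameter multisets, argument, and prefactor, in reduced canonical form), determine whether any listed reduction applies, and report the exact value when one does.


First insight: from the first term -1/5: the denominator's factorial ratio (C = -1/5) is a lower Pochhammer.
Consecutive-term ratio: r(k) = (-4) * 1 / [(k+6) (k+1)] - poly over poly, x = (-4) from leading terms; C = -1/5 at k = 0.

At argument -4: a 0F1 with upper {-}, lower {6}, scaled by C = -1/5. Verdict: none. No listed pattern accepts 0F1(-; 6; -4).


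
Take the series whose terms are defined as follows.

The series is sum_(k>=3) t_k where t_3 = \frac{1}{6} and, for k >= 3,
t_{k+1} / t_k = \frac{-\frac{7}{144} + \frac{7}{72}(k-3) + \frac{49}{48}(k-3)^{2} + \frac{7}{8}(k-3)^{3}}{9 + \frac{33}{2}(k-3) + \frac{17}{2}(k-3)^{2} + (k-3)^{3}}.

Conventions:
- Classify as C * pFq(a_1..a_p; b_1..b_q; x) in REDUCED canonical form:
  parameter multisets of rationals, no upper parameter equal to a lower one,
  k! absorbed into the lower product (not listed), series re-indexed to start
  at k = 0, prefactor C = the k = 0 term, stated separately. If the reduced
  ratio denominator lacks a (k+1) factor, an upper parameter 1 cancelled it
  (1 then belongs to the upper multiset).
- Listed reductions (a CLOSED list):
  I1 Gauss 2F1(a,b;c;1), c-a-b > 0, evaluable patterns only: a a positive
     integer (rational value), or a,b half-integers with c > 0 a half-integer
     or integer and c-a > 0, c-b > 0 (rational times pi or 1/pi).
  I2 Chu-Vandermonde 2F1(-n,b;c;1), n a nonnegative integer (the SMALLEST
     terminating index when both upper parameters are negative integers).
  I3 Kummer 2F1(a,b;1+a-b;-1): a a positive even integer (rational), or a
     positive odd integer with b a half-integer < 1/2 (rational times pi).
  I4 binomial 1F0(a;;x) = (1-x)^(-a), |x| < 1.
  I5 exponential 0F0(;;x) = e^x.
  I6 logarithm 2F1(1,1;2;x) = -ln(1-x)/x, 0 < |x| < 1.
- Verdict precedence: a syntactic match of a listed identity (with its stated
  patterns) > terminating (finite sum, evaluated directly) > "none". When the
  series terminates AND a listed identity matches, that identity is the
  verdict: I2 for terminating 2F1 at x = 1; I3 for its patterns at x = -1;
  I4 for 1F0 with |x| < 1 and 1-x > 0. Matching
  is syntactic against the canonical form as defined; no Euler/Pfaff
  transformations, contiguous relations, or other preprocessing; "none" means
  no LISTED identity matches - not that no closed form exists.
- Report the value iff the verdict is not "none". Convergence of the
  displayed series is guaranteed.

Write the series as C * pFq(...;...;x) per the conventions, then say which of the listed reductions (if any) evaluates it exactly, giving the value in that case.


The tell: t_0 = \frac{1}{6} here, and the expanded ratio factors over Q; C = 1/6, x = 7/8, roots give parameters.
Ratio: r(k) = \frac{7}{8} * (k-\frac{1}{6}) (k+\frac{1}{3}) (k+1) / [(k+\frac{3}{2}) (k+6) (k+1)] ; factor over Q: parameters, x = \frac{7}{8}, and C = \frac{1}{6}.

With C = \frac{1}{6}: the canonical form is 3F2(-\frac{1}{6}, \frac{1}{3}, 1; \frac{3}{2}, 6; \frac{7}{8}). Verdict: none (x = \frac{7}{8}): each listed identity misses the multisets {-\frac{1}{6}, \frac{1}{3}, 1} ; {\frac{3}{2}, 6}.


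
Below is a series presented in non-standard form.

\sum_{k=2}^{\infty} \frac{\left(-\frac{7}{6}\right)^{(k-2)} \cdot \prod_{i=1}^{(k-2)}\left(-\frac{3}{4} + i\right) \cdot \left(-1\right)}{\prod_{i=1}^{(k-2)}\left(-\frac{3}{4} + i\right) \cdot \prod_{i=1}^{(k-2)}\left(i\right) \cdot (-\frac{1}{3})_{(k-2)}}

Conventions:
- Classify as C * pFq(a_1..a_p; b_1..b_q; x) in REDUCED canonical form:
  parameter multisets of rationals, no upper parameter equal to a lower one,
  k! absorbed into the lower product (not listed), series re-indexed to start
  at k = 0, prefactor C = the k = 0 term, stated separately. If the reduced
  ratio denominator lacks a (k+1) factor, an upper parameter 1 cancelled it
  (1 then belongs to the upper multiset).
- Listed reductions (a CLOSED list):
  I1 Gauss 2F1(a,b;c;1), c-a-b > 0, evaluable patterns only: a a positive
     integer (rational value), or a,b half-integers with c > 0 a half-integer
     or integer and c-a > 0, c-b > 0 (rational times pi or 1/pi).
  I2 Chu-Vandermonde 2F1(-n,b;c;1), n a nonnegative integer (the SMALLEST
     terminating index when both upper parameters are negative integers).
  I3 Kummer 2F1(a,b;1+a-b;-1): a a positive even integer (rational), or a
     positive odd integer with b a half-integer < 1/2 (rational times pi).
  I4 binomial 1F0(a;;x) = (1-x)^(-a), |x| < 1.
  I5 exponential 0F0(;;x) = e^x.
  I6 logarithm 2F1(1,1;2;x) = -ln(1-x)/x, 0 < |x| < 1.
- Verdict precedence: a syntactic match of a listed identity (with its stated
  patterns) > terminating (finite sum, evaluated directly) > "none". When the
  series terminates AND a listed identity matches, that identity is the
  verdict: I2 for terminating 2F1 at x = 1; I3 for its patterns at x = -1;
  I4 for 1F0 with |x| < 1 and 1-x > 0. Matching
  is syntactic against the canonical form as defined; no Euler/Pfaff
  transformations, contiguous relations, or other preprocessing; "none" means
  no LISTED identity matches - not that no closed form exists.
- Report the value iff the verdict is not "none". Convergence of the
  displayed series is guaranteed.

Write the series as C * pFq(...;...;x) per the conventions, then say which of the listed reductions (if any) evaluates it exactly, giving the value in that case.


Prefactor -1, argument -\frac{7}{6}: 0F1 with upper {-} over lower {-\frac{1}{3}}. Verdict: none here - no I1-I6 shape fits x = -\frac{7}{6} with lower {-\frac{1}{3}}.

Key observation: with t_0 = -1, the lower running product (C = -1, x = -7/6) is a rising factorial.
Adjacent-term ratio: r(k) = -\frac{7}{6} * 1 / [(k-\frac{1}{3}) (k+1)] - rational; roots negated = parameters, x = -\frac{7}{6}, C = -1.


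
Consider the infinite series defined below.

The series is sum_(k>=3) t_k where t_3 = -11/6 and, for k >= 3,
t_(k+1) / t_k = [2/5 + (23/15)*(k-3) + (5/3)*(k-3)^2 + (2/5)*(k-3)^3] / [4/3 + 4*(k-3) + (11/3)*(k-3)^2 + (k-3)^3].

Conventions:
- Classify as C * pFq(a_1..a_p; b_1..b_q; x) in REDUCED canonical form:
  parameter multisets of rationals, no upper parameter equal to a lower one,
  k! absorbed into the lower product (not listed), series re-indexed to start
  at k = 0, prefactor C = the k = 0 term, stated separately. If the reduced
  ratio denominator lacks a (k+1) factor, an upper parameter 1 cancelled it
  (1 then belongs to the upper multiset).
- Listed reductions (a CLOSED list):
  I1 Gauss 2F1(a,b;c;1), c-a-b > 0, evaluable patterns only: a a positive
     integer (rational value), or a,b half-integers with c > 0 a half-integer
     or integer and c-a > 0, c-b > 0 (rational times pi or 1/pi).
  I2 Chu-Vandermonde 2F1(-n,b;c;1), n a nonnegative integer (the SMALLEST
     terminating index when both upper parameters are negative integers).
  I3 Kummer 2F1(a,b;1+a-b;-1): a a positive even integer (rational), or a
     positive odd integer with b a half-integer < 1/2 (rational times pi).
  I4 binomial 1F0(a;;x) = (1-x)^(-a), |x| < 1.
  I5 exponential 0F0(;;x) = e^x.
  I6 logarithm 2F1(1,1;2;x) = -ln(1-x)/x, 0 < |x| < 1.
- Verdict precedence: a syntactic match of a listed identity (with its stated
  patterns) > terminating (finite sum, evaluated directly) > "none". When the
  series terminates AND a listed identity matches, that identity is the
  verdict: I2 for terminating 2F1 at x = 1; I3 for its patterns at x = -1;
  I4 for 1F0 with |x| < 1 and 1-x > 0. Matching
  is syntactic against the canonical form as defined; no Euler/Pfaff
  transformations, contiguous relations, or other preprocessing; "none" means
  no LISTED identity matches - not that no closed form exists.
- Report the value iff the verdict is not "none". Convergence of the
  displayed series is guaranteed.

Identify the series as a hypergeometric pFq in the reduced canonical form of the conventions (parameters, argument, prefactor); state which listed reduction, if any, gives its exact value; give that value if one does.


Canonical form: C = -11/6 times 2F1 with upper {1/2, 3}, lower {2}, x = 2/5. Verdict: none - at argument 2/5 the multisets {1/2, 3} ; {2} match no listed identity.

First insight: t_0 being -11/6, roots of the ratio polynomials (C = -11/6, x = 2/5) are the negated parameters.
Adjacent-term ratio: r(k) = (2/5) * (k+1/2) (k+3) / [(k+2) (k+1)] ; factor over Q: parameters, x = (2/5), and C = -11/6.


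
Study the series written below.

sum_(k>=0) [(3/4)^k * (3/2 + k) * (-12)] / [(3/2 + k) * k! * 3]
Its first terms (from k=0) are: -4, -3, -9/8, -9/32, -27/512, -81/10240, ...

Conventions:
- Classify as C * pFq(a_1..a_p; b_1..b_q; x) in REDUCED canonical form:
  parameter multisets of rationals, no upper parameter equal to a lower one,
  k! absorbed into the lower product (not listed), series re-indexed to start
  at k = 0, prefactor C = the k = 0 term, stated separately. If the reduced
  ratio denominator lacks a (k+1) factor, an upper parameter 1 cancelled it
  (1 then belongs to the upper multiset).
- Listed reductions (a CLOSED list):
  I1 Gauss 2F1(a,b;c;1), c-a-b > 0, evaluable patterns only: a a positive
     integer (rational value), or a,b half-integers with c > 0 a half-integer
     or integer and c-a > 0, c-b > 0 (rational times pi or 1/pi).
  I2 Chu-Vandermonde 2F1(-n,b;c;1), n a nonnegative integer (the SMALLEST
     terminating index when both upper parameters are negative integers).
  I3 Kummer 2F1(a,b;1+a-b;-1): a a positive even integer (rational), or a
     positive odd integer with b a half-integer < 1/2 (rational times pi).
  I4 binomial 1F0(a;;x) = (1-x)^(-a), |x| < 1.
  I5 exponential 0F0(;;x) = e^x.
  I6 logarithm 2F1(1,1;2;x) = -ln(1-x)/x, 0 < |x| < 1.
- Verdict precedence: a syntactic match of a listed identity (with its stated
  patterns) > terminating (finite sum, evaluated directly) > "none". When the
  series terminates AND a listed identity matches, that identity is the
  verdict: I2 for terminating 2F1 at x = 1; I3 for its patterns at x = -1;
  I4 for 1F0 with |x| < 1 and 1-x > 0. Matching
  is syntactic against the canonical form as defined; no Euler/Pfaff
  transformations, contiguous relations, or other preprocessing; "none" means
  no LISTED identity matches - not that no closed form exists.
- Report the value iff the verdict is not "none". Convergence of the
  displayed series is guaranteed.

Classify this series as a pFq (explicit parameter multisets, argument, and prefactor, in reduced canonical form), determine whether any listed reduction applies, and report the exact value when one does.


The series (x = 3/4) is 0F0: upper {-}, lower {-}, prefactor -4. Verdict: the exponential series (I5) fires (the 0F0 exponential series at x = 3/4). Exact value: (-4) * e^(3/4).

First insight: t_0 being -4, the constant factors (C = -4, x = 3/4) combine into one prefactor.
Adjacent-term ratio: r(k) = (3/4) * 1 / [(k+1)] ; factor over Q: parameters, x = (3/4), and C = -4.


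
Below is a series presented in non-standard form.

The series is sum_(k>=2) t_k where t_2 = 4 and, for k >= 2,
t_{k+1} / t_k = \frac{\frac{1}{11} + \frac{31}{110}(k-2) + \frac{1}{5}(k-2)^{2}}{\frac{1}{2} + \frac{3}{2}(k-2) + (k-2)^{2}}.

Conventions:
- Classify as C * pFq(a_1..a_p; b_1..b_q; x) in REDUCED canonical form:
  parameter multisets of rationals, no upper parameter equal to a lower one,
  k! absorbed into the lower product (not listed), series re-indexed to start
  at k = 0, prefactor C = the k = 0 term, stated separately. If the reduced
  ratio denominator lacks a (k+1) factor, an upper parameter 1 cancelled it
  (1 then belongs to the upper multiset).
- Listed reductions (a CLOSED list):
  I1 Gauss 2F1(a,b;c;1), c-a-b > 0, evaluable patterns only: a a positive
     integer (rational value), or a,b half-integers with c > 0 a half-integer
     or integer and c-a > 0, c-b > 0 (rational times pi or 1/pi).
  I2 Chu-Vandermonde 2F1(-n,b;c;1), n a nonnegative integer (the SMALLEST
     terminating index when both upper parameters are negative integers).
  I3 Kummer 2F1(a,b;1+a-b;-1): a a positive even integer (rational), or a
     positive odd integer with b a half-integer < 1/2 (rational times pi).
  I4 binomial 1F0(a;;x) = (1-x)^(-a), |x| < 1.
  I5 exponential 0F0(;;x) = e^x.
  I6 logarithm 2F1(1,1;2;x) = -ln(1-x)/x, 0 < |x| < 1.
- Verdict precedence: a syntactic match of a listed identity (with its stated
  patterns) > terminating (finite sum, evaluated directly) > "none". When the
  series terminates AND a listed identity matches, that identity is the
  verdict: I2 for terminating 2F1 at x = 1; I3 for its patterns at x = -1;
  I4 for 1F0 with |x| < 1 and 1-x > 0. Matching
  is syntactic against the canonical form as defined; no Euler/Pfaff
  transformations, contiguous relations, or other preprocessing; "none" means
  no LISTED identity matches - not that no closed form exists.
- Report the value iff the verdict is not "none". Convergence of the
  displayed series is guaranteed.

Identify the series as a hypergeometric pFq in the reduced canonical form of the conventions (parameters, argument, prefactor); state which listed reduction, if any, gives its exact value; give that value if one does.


The series (x = \frac{1}{5}) is 1F0: upper {\frac{10}{11}}, lower {-}, prefactor 4. Verdict (x = \frac{1}{5}): the binomial series (I4) applies (the 1F0 binomial series: exponent -10/11, x = \frac{1}{5}). Value: 4 \cdot \left(\frac{4}{5}\right)^{-\frac{10}{11}}.

Key observation: with t_0 = 4, factor the ratio over Q (prefactor 4): negated roots = parameters.
Term ratio: r(k) = \frac{1}{5} * (k+\frac{10}{11}) / [(k+1)] - rational; roots negated = parameters, x = \frac{1}{5}, C = 4.


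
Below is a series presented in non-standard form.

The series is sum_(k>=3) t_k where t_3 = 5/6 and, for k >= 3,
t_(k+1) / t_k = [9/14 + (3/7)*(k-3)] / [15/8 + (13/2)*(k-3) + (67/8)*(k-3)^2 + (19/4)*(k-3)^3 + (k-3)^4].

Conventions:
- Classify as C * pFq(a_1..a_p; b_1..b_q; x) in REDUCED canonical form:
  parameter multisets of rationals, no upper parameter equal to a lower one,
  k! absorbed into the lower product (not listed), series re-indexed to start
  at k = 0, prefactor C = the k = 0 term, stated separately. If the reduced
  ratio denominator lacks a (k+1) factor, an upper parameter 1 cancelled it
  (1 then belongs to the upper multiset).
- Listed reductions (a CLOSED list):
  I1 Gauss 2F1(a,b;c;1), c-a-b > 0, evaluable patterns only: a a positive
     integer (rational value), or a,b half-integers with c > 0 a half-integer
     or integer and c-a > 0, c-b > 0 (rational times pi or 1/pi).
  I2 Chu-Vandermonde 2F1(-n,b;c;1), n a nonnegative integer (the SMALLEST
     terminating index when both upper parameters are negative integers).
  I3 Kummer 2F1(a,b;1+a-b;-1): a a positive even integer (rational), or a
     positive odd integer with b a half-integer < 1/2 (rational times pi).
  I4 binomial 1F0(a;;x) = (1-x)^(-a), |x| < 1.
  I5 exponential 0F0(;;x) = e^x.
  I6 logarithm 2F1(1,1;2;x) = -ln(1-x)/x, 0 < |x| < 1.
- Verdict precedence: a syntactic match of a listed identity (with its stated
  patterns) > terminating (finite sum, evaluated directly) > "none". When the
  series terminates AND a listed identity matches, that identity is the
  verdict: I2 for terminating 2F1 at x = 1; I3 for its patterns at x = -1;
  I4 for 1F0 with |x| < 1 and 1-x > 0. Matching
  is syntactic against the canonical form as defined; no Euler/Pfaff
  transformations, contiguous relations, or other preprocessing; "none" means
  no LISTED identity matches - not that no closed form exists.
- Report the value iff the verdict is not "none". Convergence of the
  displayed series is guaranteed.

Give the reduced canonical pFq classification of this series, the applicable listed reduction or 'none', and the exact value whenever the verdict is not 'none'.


Key observation: t_0 being 5/6, the ratio is unreduced: k + 3/2 divides both sides (C = 5/6).
Consecutive-term ratio: r(k) = (3/7) * 1 / [(k+1) (k+5/4) (k+1)] - rational; roots negated = parameters, x = (3/7), C = 5/6.

At argument 3/7: a 0F2 with upper {-}, lower {1, 5/4}, scaled by C = 5/6. Verdict: none. Every listed pattern misses the 0F2 form at 3/7, upper {-}.


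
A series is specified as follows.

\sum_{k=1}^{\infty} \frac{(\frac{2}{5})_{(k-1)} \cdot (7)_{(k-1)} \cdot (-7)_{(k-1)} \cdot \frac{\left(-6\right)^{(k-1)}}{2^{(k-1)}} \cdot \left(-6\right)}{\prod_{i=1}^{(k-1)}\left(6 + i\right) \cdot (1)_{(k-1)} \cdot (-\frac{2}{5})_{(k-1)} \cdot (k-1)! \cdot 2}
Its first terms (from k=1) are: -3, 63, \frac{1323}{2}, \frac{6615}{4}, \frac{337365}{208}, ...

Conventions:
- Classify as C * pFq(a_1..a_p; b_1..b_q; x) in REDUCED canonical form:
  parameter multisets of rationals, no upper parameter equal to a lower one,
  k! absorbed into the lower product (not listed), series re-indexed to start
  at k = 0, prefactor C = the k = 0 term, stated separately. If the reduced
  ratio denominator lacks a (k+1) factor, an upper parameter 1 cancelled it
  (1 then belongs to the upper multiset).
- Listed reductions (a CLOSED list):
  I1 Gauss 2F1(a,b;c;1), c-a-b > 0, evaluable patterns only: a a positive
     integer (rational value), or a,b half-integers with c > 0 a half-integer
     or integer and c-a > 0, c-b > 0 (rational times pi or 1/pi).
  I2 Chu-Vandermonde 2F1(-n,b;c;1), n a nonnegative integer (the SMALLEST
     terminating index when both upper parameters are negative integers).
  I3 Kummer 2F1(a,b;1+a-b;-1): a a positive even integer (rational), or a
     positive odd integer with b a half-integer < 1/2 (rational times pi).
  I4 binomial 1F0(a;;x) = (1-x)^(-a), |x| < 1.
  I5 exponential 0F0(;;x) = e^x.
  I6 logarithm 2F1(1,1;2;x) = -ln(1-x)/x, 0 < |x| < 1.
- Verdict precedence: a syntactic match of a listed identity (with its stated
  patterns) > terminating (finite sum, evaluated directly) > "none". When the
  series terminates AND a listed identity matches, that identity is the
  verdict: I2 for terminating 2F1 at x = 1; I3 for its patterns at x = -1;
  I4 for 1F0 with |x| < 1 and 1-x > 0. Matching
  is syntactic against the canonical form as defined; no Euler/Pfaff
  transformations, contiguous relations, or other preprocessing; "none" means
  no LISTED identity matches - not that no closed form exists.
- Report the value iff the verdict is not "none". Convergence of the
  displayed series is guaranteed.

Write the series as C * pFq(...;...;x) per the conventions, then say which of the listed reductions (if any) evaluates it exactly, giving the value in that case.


The series (x = -3) is 2F2: upper {-7, \frac{2}{5}}, lower {-\frac{2}{5}, 1}, prefactor -3. Verdict: terminating. (-7)_k vanishes past k = 7, leaving a 8-term sum, computed directly. Its exact value is \frac{1627601277}{334880}.

Key observation: x = -3 and the constant factors (C = -3, x = -3) combine into one prefactor.
Term ratio: r(k) = -3 * (k-7) (k+\frac{2}{5}) / [(k-\frac{2}{5}) (k+1) (k+1)] - rational in k. x = -3; t_0 = -3; negate the roots.


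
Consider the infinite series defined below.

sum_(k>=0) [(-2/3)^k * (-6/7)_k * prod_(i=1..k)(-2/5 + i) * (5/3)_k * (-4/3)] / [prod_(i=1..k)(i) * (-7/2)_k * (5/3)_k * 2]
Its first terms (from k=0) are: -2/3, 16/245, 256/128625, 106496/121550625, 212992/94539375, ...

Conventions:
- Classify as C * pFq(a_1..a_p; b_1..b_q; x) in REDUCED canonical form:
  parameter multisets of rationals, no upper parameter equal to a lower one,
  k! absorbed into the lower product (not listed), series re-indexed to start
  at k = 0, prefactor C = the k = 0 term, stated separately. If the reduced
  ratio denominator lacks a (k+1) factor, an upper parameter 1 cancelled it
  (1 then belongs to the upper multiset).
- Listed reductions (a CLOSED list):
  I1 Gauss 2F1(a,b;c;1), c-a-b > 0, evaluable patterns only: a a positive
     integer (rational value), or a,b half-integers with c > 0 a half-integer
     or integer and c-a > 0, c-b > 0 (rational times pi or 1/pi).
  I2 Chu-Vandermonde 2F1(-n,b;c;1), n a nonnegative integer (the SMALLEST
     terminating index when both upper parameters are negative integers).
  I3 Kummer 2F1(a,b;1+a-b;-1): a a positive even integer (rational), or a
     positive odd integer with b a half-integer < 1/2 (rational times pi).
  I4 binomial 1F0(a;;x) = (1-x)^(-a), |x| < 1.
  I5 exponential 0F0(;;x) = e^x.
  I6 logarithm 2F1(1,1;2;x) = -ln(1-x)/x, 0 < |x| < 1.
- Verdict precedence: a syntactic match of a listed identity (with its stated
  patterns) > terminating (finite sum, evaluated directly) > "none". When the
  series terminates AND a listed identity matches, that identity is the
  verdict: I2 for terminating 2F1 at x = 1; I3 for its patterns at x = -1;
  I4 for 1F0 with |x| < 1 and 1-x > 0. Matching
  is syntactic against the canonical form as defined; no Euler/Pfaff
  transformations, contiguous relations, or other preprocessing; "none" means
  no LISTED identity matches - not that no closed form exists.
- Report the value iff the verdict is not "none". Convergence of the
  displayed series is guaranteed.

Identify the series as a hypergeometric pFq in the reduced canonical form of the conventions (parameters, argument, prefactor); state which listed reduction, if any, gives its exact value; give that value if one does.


Reduced: x = -2/3, 2F1, upper = {-6/7, 3/5}, lower = {-7/2}, C = -2/3. Verdict: none. No listed pattern accepts 2F1(-6/7, 3/5; -7/2; -2/3).

Key step: with t_0 = -2/3, the constant factors (C = -2/3, x = -2/3) combine into one prefactor.
Adjacent-term ratio: r(k) = (-2/3) * (k-6/7) (k+3/5) / [(k-7/2) (k+1)] - rational in k. x = (-2/3); t_0 = -2/3; negate the roots.


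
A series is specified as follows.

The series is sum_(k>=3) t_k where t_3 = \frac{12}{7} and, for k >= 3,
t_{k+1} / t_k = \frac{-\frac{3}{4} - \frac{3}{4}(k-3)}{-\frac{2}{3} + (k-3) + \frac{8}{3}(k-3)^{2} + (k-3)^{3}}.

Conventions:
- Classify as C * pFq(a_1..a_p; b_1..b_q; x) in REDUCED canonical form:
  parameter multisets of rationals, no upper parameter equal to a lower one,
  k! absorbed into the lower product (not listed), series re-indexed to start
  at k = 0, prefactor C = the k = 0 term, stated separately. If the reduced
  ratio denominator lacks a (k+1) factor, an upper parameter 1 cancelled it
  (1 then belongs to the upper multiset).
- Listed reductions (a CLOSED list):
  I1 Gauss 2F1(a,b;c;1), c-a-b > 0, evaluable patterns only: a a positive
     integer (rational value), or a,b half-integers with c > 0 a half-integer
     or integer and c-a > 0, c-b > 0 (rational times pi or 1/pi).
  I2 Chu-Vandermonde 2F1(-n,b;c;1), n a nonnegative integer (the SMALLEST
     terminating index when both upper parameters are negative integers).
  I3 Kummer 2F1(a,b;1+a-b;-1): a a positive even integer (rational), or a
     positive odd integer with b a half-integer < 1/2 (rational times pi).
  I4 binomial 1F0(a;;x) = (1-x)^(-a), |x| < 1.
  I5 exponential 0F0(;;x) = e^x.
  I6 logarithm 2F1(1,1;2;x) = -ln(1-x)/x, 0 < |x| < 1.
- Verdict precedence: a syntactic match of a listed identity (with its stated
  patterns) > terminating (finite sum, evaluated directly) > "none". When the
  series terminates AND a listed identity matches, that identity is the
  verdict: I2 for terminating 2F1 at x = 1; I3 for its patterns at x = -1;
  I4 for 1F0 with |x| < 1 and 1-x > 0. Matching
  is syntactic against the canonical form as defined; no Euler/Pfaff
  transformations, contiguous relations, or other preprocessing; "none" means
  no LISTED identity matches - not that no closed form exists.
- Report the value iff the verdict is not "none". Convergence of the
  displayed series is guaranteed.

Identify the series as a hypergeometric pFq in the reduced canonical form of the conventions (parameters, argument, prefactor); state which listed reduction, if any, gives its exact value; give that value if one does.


This is \frac{12}{7} * 1F2(1; -\frac{1}{3}, 2; -\frac{3}{4}) in reduced canonical form. Verdict: none - at argument -\frac{3}{4} the multisets {1} ; {-\frac{1}{3}, 2} match no listed identity.

Key observation: x = -\frac{3}{4} and the expanded ratio factors over Q; C = 12/7, x = -3/4, roots give parameters.
Term ratio: r(k) = -\frac{3}{4} * (k+1) / [(k-\frac{1}{3}) (k+2) (k+1)] - rational in k. x = -\frac{3}{4}; t_0 = \frac{12}{7}; negate the roots.


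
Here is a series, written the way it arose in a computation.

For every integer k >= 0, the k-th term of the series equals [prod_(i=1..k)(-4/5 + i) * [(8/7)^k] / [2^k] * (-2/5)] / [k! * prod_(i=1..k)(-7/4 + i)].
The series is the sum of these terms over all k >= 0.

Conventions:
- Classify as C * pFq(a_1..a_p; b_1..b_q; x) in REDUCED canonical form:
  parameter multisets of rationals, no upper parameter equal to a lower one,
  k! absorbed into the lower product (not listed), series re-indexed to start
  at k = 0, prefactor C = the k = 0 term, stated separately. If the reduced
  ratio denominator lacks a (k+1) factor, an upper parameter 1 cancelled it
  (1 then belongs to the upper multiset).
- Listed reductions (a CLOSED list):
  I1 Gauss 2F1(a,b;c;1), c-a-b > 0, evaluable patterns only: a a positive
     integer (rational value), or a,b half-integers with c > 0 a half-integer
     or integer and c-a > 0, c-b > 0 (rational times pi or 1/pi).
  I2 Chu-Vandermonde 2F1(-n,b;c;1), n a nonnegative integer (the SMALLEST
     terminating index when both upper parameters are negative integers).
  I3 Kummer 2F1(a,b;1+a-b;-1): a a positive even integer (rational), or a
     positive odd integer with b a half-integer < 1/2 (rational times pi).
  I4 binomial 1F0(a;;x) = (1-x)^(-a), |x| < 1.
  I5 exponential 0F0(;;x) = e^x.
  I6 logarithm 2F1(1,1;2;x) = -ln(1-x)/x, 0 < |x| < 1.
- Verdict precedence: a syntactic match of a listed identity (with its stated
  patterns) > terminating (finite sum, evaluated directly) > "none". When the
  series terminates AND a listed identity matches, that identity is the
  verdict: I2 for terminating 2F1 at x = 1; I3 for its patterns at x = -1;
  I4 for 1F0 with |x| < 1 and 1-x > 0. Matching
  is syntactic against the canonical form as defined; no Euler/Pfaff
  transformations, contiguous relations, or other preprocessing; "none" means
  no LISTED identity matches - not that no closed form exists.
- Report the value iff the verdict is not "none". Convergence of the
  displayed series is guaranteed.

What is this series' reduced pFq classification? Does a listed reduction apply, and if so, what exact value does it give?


First insight: x = (4/7) and the lower running product (C = -2/5, x = 4/7) is a rising factorial.
Adjacent-term ratio: r(k) = (4/7) * (k+1/5) / [(k-3/4) (k+1)] ; factor over Q: parameters, x = (4/7), and C = -2/5.

At argument 4/7: a 1F1 with upper {1/5}, lower {-3/4}, scaled by C = -2/5. Verdict: none (x = 4/7): each listed identity misses the multisets {1/5} ; {-3/4}.


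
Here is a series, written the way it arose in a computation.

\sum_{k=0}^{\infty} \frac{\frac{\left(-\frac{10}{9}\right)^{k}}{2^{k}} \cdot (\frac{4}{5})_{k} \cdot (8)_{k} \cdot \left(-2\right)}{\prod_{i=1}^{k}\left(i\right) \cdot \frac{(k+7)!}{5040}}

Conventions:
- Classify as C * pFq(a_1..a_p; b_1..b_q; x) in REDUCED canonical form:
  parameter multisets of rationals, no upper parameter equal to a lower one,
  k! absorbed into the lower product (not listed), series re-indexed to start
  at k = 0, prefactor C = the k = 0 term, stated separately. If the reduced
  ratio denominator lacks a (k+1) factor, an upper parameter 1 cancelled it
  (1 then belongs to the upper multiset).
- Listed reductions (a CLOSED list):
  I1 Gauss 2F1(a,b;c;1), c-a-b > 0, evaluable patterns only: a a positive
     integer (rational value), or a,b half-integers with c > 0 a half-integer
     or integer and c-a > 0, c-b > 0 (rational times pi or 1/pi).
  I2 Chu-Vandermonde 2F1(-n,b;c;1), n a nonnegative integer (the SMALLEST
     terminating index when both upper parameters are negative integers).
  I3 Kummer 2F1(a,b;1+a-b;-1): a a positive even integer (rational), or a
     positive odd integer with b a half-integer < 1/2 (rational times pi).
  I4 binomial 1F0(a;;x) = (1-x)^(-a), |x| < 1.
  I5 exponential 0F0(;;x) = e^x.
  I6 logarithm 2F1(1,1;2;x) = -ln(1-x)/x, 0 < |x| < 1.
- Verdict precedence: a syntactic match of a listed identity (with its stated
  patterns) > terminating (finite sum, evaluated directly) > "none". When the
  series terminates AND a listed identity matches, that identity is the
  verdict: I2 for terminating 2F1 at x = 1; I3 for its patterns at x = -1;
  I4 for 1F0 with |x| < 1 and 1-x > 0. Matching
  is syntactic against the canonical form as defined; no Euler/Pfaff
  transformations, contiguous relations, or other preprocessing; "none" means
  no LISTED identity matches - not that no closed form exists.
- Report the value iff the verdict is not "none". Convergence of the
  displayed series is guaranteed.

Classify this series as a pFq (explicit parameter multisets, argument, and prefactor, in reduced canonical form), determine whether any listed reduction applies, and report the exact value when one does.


Canonical form: C = -2 times 1F0 with upper {\frac{4}{5}}, lower {-}, x = -\frac{5}{9}. Verdict: this is the binomial series (I4) (the 1F0 binomial series: exponent -4/5, x = -\frac{5}{9}). Value: \left(-2\right) \cdot \left(\frac{14}{9}\right)^{-\frac{4}{5}}.

Key observation: t_0 = -2 here, and the denominator's factorial ratio (C = -2) is a lower Pochhammer.
Consecutive-term ratio: r(k) = -\frac{5}{9} * (k+\frac{4}{5}) / [(k+1)] - rational; roots negated = parameters, x = -\frac{5}{9}, C = -2.


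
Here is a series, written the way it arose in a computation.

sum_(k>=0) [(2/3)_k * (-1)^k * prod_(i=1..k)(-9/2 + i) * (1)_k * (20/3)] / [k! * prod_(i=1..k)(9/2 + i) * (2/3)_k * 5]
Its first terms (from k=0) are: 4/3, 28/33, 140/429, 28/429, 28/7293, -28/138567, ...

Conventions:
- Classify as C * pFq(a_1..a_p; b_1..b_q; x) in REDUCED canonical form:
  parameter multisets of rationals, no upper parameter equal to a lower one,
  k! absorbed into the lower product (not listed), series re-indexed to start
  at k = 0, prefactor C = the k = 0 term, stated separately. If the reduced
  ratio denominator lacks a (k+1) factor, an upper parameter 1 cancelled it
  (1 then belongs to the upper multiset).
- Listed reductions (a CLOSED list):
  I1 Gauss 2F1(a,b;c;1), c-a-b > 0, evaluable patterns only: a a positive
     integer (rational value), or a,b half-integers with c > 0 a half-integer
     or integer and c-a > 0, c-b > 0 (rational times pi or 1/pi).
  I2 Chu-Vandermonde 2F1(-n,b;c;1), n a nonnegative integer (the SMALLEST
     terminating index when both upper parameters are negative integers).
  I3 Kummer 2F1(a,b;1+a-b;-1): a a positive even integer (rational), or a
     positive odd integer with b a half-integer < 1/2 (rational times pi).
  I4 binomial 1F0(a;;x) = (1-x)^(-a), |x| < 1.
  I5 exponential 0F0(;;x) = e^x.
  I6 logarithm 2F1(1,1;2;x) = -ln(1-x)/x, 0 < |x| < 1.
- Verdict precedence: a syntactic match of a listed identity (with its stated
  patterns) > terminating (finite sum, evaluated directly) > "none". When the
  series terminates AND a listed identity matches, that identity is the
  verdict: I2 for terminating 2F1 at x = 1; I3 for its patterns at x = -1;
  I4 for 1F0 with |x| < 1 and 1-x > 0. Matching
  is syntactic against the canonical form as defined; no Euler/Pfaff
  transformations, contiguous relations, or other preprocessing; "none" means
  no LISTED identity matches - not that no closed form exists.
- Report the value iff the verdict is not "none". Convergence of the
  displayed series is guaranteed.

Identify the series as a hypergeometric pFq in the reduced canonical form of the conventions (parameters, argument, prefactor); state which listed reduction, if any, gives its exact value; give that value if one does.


Reduced: x = -1, 2F1, upper = {-7/2, 1}, lower = {11/2}, C = 4/3. Verdict: this is the Kummer evaluation I3 (x = -1; c = 11/2 equals 1+a-b for upper {-7/2, 1}: listed pattern). Sum: (105/128) * pi.

The tell: t_0 being 4/3, the parameter 2/3 appears in both the upper and lower lists and cancels.
Term ratio: r(k) = (-1) * (k-7/2) (k+1) / [(k+11/2) (k+1)] - poly over poly, x = (-1) from leading terms; C = 4/3 at k = 0.


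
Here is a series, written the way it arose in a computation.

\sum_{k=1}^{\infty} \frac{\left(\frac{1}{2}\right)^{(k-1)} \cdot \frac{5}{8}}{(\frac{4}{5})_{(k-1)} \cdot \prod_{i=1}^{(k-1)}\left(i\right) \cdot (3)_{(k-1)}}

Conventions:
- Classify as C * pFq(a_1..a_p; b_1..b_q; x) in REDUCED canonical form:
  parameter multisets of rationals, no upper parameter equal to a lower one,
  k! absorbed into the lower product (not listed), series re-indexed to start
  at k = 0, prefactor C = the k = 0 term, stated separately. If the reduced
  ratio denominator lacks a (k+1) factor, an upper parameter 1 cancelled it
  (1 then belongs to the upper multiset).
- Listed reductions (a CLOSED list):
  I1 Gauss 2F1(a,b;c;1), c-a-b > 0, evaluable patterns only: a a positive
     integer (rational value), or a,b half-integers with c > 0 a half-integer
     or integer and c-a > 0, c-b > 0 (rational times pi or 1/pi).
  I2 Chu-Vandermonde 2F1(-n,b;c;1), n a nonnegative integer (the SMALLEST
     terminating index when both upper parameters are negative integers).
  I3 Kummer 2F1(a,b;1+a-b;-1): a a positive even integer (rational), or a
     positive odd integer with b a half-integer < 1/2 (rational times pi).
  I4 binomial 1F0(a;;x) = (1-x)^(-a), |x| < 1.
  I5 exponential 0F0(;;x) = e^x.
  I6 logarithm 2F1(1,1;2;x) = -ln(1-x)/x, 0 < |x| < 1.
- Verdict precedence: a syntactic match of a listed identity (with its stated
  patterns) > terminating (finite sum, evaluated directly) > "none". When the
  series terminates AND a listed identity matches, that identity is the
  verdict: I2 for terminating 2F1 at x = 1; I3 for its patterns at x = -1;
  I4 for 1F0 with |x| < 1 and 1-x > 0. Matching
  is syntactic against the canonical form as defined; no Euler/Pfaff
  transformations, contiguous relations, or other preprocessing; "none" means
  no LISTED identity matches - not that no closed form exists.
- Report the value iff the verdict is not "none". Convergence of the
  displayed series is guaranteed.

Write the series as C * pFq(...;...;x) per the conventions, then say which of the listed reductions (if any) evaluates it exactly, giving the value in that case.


This is \frac{5}{8} * 0F2(-; \frac{4}{5}, 3; \frac{1}{2}) in reduced canonical form. Verdict: none - at argument \frac{1}{2} the multisets {-} ; {\frac{4}{5}, 3} match no listed identity.

Key step: t_0 being \frac{5}{8}, the product of the first k integers (C = 5/8, x = 1/2) is k!.
Adjacent-term ratio: r(k) = \frac{1}{2} * 1 / [(k+\frac{4}{5}) (k+3) (k+1)] - rational in k, leading ratio \frac{1}{2}; with t_0 = \frac{5}{8}, classification follows.


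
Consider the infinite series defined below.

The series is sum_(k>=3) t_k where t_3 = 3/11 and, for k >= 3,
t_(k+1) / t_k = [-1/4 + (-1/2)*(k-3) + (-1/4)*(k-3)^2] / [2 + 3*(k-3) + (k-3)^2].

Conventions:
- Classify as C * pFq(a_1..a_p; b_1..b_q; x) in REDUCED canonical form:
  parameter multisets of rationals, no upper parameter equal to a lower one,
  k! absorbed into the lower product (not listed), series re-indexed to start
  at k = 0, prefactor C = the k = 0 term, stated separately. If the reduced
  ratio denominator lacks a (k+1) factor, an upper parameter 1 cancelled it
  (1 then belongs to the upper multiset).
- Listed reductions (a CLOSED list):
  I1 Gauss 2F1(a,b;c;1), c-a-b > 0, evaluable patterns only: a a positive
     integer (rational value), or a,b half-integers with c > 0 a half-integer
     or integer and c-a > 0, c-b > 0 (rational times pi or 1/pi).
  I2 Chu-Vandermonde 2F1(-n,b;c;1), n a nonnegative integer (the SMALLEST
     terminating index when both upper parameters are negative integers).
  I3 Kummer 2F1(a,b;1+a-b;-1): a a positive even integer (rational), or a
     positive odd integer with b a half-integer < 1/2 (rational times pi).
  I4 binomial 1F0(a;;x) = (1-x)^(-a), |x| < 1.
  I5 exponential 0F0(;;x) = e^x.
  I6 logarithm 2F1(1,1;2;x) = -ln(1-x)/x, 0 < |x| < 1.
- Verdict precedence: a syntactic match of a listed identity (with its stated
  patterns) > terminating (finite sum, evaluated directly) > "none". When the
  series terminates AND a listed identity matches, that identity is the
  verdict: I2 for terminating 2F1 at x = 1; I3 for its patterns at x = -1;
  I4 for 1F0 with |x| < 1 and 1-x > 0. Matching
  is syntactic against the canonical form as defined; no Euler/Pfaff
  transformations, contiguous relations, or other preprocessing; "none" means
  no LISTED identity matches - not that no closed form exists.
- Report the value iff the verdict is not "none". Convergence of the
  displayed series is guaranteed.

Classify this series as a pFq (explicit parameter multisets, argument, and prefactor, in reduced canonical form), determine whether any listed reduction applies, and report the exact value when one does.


Key observation: t_0 being 3/11, roots of the ratio polynomials (C = 3/11, x = -1/4) are the negated parameters.
Term ratio: r(k) = (-1/4) * (k+1) (k+1) / [(k+2) (k+1)] - rational; roots negated = parameters, x = (-1/4), C = 3/11.

x = -1/4 here; the reduced form reads 2F1, upper {1, 1}, lower {2}, C = 3/11. Verdict: the logarithmic series (I6) matches (the logarithm: parameters (1,1;2), x = -1/4). Sum: (12/11) * ln(5/4).
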